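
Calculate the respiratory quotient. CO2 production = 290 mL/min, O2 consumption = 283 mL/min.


RQ = VCO2 / VO2
RQ = 290 / 283
RQ = 1.025


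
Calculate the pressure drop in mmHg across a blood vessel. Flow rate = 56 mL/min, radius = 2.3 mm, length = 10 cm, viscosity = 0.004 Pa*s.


dP = 8*mu*L*Q / (pi*r^4)
Q = 56 mL/min = 9.33333e-07 m^3/s
dP = 33.9723 Pa = 33.9723 / 133.322 mmHg = 0.2548 mmHg


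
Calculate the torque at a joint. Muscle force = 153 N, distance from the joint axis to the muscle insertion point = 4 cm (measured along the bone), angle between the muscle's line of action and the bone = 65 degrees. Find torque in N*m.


Torque = F * d * sin(theta)   (moment arm = d*sin(theta))
d = 4 cm = 0.04 m
Torque = 153 * 0.04 * sin(65)
Torque = 5.547 N*m


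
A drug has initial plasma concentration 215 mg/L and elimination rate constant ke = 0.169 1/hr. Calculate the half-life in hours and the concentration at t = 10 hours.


t_half = ln(2) / ke = 0.693147 / 0.169 = 4.101 hr
C(t) = C0 * exp(-ke*t) = 215 * exp(-0.169*10)
C(10) = 39.67 mg/L


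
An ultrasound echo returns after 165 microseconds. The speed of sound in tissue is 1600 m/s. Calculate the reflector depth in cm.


depth = c * t / 2
t = 165 us = 1.6500e-04 s
depth = 1600 * 1.6500e-04 / 2
depth = 0.132 m = 13.2 cm


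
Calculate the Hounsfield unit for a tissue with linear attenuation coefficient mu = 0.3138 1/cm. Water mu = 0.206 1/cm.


HU = ((mu_tissue - mu_water) / mu_water) * 1000
HU = ((0.3138 - 0.206) / 0.206) * 1000
HU = 523.3


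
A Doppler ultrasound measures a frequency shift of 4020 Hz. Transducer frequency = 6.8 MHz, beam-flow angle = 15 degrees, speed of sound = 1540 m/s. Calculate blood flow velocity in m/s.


v = fd * c / (2 * f0 * cos(theta))
v = 4020 * 1540 / (2 * 6.8000e+06 * cos(15))
v = 0.4713 m/s


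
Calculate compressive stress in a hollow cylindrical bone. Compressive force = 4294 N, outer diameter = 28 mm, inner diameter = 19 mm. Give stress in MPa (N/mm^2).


A = pi*(r_o^2 - r_i^2)
r_o = 14 mm, r_i = 9.5 mm
A = 332.223 mm^2
sigma = F/A = 4294 / 332.223
sigma = 12.93 MPa


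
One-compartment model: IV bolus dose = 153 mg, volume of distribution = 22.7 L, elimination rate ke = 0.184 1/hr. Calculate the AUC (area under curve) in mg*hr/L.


C0 = Dose/Vd = 153/22.7 = 6.74009 mg/L
AUC = C0/ke = 6.74009/0.184
AUC = 36.63 mg*hr/L


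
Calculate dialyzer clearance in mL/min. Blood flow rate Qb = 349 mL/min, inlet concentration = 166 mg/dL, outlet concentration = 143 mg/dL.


K = Qb * (Cb_in - Cb_out) / Cb_in
K = 349 * (166 - 143) / 166
K = 48.36 mL/min


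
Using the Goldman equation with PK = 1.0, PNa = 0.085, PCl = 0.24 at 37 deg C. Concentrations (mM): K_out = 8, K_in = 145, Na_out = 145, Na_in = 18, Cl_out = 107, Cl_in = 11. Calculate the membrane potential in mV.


Vm = (RT/F)*ln((PK*Ko + PNa*Nao + PCl*Cli)/(PK*Ki + PNa*Nai + PCl*Clo))
Numer = 22.965, Denom = 172.21
Vm = -53.84 mV


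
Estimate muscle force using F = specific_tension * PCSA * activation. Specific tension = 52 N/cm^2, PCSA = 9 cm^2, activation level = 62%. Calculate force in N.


F = sigma * PCSA * activation
F = 52 * 9 * 0.62
F = 290.2 N


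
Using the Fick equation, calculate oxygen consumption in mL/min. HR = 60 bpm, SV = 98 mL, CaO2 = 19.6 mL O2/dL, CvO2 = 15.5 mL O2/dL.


CO = HR*SV = 60*98/1000 = 5.88 L/min
a-v O2 diff = 19.6 - 15.5 = 4.1 mL/dL
VO2 = CO * (CaO2-CvO2) * 10 dL/L
VO2 = 5.88 * 4.1 * 10
VO2 = 241.1 mL/min


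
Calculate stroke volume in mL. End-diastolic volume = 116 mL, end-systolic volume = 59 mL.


SV = EDV - ESV
SV = 116 - 59
SV = 57 mL


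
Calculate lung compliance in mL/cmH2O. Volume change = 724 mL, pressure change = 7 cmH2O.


C = dV / dP
C = 724 / 7
C = 103.4 mL/cmH2O


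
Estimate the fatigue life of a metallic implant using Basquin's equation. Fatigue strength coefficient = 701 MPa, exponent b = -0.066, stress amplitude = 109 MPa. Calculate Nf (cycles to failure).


sigma_a = sigma_f' * (2Nf)^b
2Nf = (sigma_a/sigma_f')^(1/b)
2Nf = (109/701)^(1/-0.066)
2Nf = 1.7653922e+12
Nf = 8.8270e+11


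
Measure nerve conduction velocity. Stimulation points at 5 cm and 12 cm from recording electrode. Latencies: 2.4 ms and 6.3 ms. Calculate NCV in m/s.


Distance = (12 - 5) / 100 = 0.07 m
dt = (6.3 - 2.4) / 1000 = 0.0039 s
NCV = dist / dt = 17.95 m/s


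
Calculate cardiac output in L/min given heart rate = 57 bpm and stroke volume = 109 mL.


CO = HR * SV
CO = 57 * 109 / 1000
CO = 6.213 L/min


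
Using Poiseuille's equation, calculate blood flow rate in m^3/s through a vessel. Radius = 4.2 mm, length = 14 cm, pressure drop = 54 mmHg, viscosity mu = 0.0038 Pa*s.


Q = pi*r^4*dP / (8*mu*L)
r = 0.0042 m, L = 0.14 m
dP = 54 mmHg = 7199.388 Pa
Q = 0.001654 m^3/s


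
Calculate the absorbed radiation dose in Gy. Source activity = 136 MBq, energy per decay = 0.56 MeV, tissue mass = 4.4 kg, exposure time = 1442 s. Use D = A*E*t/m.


A = 136 MBq = 1.3600e+08 Bq
E = 0.56 MeV = 8.9712e-14 J
D = A*E*t/m = 1.3600e+08*8.9712e-14*1442/4.4
D = 0.003999 Gy


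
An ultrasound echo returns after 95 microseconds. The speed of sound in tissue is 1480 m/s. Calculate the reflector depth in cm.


depth = c * t / 2
t = 95 us = 9.5000e-05 s
depth = 1480 * 9.5000e-05 / 2
depth = 0.0703 m = 7.03 cm


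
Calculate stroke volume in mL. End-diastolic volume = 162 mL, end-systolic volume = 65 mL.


SV = EDV - ESV
SV = 162 - 65
SV = 97 mL


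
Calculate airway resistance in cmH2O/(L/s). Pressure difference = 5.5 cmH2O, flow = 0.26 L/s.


R = dP / flow
R = 5.5 / 0.26
R = 21.15 cmH2O/(L/s)


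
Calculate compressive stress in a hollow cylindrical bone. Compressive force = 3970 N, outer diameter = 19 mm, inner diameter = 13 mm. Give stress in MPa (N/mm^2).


A = pi*(r_o^2 - r_i^2)
r_o = 9.5 mm, r_i = 6.5 mm
A = 150.796 mm^2
sigma = F/A = 3970 / 150.796
sigma = 26.33 MPa


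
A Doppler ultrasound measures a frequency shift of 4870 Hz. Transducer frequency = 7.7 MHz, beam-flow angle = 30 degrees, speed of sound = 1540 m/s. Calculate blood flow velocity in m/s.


v = fd * c / (2 * f0 * cos(theta))
v = 4870 * 1540 / (2 * 7.7000e+06 * cos(30))
v = 0.5623 m/s


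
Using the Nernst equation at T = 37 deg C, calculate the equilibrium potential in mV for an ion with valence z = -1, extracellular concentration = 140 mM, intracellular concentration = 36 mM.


E = (RT/(zF)) * ln(C_out/C_in)
T = 37 + 273.15 = 310.15 K
E = (8.314 * 310.15 / (-1 * 96485)) * ln(140/36)
E = -36.3 mV


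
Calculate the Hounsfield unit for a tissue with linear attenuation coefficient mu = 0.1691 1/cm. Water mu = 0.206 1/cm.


HU = ((mu_tissue - mu_water) / mu_water) * 1000
HU = ((0.1691 - 0.206) / 0.206) * 1000
HU = -179.1


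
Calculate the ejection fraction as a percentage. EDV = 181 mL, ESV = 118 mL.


SV = EDV - ESV = 181 - 118 = 63 mL
EF = SV/EDV * 100 = 63/181 * 100
EF = 34.81%


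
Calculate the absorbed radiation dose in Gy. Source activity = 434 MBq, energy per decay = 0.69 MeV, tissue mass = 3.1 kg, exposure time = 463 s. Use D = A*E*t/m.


A = 434 MBq = 4.3400e+08 Bq
E = 0.69 MeV = 1.10538e-13 J
D = A*E*t/m = 4.3400e+08*1.10538e-13*463/3.1
D = 0.007165 Gy


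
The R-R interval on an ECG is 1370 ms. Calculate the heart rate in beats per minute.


HR = 60 / RR_interval(s)
RR = 1370 ms = 1.37 s
HR = 60 / 1.37 = 43.8 bpm


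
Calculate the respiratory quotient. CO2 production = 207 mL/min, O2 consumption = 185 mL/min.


RQ = VCO2 / VO2
RQ = 207 / 185
RQ = 1.119


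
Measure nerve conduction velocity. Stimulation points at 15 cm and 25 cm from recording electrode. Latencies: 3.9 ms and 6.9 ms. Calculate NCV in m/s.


Distance = (25 - 15) / 100 = 0.1 m
dt = (6.9 - 3.9) / 1000 = 0.003 s
NCV = dist / dt = 33.33 m/s


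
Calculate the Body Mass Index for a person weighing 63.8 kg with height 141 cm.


BMI = weight / height^2
height = 141 cm = 1.41 m
BMI = 63.8 / 1.41^2
BMI = 32.09 kg/m^2


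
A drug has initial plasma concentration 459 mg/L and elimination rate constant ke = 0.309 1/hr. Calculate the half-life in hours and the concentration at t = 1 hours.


t_half = ln(2) / ke = 0.693147 / 0.309 = 2.243 hr
C(t) = C0 * exp(-ke*t) = 459 * exp(-0.309*1)
C(1) = 337 mg/L


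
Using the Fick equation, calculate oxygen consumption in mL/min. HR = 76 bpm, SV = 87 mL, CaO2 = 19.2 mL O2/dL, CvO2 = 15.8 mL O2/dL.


CO = HR*SV = 76*87/1000 = 6.612 L/min
a-v O2 diff = 19.2 - 15.8 = 3.4 mL/dL
VO2 = CO * (CaO2-CvO2) * 10 dL/L
VO2 = 6.612 * 3.4 * 10
VO2 = 224.8 mL/min


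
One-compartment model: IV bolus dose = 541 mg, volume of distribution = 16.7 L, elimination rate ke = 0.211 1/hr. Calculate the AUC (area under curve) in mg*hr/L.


C0 = Dose/Vd = 541/16.7 = 32.3952 mg/L
AUC = C0/ke = 32.3952/0.211
AUC = 153.5 mg*hr/L


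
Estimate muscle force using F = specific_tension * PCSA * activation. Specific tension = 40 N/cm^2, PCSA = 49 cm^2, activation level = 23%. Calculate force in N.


F = sigma * PCSA * activation
F = 40 * 49 * 0.23
F = 450.8 N


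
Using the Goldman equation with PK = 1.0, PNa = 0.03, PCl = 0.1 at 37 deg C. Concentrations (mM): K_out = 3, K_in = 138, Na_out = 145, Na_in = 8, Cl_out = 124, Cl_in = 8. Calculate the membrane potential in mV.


Vm = (RT/F)*ln((PK*Ko + PNa*Nao + PCl*Cli)/(PK*Ki + PNa*Nai + PCl*Clo))
Numer = 8.15, Denom = 150.64
Vm = -77.95 mV


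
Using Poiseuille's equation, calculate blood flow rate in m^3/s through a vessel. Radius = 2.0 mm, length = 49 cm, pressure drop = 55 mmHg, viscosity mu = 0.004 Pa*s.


Q = pi*r^4*dP / (8*mu*L)
r = 0.002 m, L = 0.49 m
dP = 55 mmHg = 7332.71 Pa
Q = 2.3507e-05 m^3/s


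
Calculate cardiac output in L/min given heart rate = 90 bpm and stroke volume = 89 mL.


CO = HR * SV
CO = 90 * 89 / 1000
CO = 8.01 L/min


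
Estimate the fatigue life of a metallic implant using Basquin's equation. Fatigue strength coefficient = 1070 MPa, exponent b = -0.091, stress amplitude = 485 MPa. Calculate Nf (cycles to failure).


sigma_a = sigma_f' * (2Nf)^b
2Nf = (sigma_a/sigma_f')^(1/b)
2Nf = (485/1070)^(1/-0.091)
2Nf = 5974.2879
Nf = 2987


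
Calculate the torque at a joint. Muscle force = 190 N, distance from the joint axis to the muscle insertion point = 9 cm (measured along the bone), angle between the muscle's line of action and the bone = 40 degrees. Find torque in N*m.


Torque = F * d * sin(theta)   (moment arm = d*sin(theta))
d = 9 cm = 0.09 m
Torque = 190 * 0.09 * sin(40)
Torque = 10.99 N*m


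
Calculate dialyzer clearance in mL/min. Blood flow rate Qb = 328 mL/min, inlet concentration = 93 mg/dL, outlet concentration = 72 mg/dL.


K = Qb * (Cb_in - Cb_out) / Cb_in
K = 328 * (93 - 72) / 93
K = 74.06 mL/min


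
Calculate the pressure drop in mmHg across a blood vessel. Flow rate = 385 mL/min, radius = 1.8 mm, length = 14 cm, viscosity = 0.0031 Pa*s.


dP = 8*mu*L*Q / (pi*r^4)
Q = 385 mL/min = 6.41667e-06 m^3/s
dP = 675.538 Pa = 675.538 / 133.322 mmHg = 5.067 mmHg


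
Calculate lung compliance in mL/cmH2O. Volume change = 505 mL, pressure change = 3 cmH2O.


C = dV / dP
C = 505 / 3
C = 168.3 mL/cmH2O


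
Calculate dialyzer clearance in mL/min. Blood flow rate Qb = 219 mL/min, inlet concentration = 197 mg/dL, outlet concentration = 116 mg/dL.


K = Qb * (Cb_in - Cb_out) / Cb_in
K = 219 * (197 - 116) / 197
K = 90.05 mL/min


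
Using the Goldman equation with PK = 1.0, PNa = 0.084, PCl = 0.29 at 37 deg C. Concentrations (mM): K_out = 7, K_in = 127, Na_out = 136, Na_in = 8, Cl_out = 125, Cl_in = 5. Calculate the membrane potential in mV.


Vm = (RT/F)*ln((PK*Ko + PNa*Nao + PCl*Cli)/(PK*Ki + PNa*Nai + PCl*Clo))
Numer = 19.874, Denom = 163.922
Vm = -56.39 mV


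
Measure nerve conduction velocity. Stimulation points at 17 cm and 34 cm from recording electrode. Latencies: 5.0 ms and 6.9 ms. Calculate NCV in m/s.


Distance = (34 - 17) / 100 = 0.17 m
dt = (6.9 - 5.0) / 1000 = 0.0019 s
NCV = dist / dt = 89.47 m/s


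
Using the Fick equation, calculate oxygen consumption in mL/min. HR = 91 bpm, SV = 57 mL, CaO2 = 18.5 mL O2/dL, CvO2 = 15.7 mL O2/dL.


CO = HR*SV = 91*57/1000 = 5.187 L/min
a-v O2 diff = 18.5 - 15.7 = 2.8 mL/dL
VO2 = CO * (CaO2-CvO2) * 10 dL/L
VO2 = 5.187 * 2.8 * 10
VO2 = 145.2 mL/min


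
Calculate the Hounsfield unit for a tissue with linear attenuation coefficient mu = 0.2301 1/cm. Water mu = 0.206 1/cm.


HU = ((mu_tissue - mu_water) / mu_water) * 1000
HU = ((0.2301 - 0.206) / 0.206) * 1000
HU = 117


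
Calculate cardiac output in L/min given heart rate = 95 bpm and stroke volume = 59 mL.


CO = HR * SV
CO = 95 * 59 / 1000
CO = 5.605 L/min


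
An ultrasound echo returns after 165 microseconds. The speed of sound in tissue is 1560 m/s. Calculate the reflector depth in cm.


depth = c * t / 2
t = 165 us = 1.6500e-04 s
depth = 1560 * 1.6500e-04 / 2
depth = 0.1287 m = 12.87 cm


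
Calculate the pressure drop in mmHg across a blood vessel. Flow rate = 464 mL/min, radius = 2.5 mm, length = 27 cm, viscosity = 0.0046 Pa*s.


dP = 8*mu*L*Q / (pi*r^4)
Q = 464 mL/min = 7.73333e-06 m^3/s
dP = 626.135 Pa = 626.135 / 133.322 mmHg = 4.696 mmHg


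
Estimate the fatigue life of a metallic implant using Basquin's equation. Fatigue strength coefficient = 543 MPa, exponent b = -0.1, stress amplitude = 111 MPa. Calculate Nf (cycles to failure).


sigma_a = sigma_f' * (2Nf)^b
2Nf = (sigma_a/sigma_f')^(1/b)
2Nf = (111/543)^(1/-0.1)
2Nf = 7848171.9
Nf = 3.9241e+06


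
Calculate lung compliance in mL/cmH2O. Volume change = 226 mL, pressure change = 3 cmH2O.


C = dV / dP
C = 226 / 3
C = 75.33 mL/cmH2O


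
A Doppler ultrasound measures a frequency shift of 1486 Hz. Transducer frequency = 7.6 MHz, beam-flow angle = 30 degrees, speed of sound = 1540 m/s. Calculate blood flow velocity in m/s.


v = fd * c / (2 * f0 * cos(theta))
v = 1486 * 1540 / (2 * 7.6000e+06 * cos(30))
v = 0.1738 m/s


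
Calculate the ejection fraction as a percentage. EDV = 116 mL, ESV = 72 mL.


SV = EDV - ESV = 116 - 72 = 44 mL
EF = SV/EDV * 100 = 44/116 * 100
EF = 37.93%


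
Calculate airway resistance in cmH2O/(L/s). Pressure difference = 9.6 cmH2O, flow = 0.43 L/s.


R = dP / flow
R = 9.6 / 0.43
R = 22.33 cmH2O/(L/s)


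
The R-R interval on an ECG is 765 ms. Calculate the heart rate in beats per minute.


HR = 60 / RR_interval(s)
RR = 765 ms = 0.765 s
HR = 60 / 0.765 = 78.43 bpm


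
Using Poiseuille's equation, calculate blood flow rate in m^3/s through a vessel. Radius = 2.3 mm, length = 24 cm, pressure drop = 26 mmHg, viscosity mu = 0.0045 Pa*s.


Q = pi*r^4*dP / (8*mu*L)
r = 0.0023 m, L = 0.24 m
dP = 26 mmHg = 3466.372 Pa
Q = 3.5271e-05 m^3/s


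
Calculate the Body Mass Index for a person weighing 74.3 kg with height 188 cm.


BMI = weight / height^2
height = 188 cm = 1.88 m
BMI = 74.3 / 1.88^2
BMI = 21.02 kg/m^2


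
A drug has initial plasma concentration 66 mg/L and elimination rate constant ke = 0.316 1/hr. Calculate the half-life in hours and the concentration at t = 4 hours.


t_half = ln(2) / ke = 0.693147 / 0.316 = 2.194 hr
C(t) = C0 * exp(-ke*t) = 66 * exp(-0.316*4)
C(4) = 18.65 mg/L


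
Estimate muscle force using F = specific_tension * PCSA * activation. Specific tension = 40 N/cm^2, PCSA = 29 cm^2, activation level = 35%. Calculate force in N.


F = sigma * PCSA * activation
F = 40 * 29 * 0.35
F = 406 N


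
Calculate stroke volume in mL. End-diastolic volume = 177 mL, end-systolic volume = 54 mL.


SV = EDV - ESV
SV = 177 - 54
SV = 123 mL


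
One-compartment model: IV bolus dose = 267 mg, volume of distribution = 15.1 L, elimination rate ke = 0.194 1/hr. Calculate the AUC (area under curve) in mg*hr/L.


C0 = Dose/Vd = 267/15.1 = 17.6821 mg/L
AUC = C0/ke = 17.6821/0.194
AUC = 91.14 mg*hr/L


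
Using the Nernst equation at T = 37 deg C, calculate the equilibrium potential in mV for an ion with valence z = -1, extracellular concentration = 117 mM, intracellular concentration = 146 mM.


E = (RT/(zF)) * ln(C_out/C_in)
T = 37 + 273.15 = 310.15 K
E = (8.314 * 310.15 / (-1 * 96485)) * ln(117/146)
E = 5.918 mV


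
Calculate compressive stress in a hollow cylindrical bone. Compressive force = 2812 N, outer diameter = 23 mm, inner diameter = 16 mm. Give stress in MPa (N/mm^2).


A = pi*(r_o^2 - r_i^2)
r_o = 11.5 mm, r_i = 8 mm
A = 214.414 mm^2
sigma = F/A = 2812 / 214.414
sigma = 13.11 MPa


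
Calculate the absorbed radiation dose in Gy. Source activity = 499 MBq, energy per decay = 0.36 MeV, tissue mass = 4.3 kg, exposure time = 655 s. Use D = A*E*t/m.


A = 499 MBq = 4.9900e+08 Bq
E = 0.36 MeV = 5.7672e-14 J
D = A*E*t/m = 4.9900e+08*5.7672e-14*655/4.3
D = 0.004384 Gy


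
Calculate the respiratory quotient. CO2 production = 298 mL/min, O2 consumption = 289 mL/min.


RQ = VCO2 / VO2
RQ = 298 / 289
RQ = 1.031


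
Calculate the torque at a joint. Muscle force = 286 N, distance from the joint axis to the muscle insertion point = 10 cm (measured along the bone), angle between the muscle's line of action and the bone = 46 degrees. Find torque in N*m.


Torque = F * d * sin(theta)   (moment arm = d*sin(theta))
d = 10 cm = 0.1 m
Torque = 286 * 0.1 * sin(46)
Torque = 20.57 N*m


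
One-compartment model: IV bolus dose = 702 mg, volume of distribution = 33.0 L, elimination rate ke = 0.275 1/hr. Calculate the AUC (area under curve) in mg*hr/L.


C0 = Dose/Vd = 702/33.0 = 21.2727 mg/L
AUC = C0/ke = 21.2727/0.275
AUC = 77.36 mg*hr/L


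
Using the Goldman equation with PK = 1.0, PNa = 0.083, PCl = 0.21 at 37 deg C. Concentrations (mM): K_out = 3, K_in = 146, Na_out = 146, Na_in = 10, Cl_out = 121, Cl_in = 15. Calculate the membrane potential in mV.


Vm = (RT/F)*ln((PK*Ko + PNa*Nao + PCl*Cli)/(PK*Ki + PNa*Nai + PCl*Clo))
Numer = 18.268, Denom = 172.24
Vm = -59.96 mV


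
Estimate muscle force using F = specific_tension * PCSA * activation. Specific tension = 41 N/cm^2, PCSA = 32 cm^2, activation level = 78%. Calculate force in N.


F = sigma * PCSA * activation
F = 41 * 32 * 0.78
F = 1023 N


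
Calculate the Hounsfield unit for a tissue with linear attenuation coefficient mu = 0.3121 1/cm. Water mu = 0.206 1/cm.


HU = ((mu_tissue - mu_water) / mu_water) * 1000
HU = ((0.3121 - 0.206) / 0.206) * 1000
HU = 515


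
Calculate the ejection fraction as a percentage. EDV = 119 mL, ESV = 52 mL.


SV = EDV - ESV = 119 - 52 = 67 mL
EF = SV/EDV * 100 = 67/119 * 100
EF = 56.3%


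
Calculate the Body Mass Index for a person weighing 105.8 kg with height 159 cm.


BMI = weight / height^2
height = 159 cm = 1.59 m
BMI = 105.8 / 1.59^2
BMI = 41.85 kg/m^2


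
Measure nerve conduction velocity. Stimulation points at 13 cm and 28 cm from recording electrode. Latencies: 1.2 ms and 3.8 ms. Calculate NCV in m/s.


Distance = (28 - 13) / 100 = 0.15 m
dt = (3.8 - 1.2) / 1000 = 0.0026 s
NCV = dist / dt = 57.69 m/s


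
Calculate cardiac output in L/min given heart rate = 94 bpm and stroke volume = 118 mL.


CO = HR * SV
CO = 94 * 118 / 1000
CO = 11.09 L/min


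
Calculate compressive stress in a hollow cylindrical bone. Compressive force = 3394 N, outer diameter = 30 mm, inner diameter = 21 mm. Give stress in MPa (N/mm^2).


A = pi*(r_o^2 - r_i^2)
r_o = 15 mm, r_i = 10.5 mm
A = 360.498 mm^2
sigma = F/A = 3394 / 360.498
sigma = 9.415 MPa


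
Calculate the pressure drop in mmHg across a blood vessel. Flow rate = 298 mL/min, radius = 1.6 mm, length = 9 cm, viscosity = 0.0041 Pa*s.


dP = 8*mu*L*Q / (pi*r^4)
Q = 298 mL/min = 4.96667e-06 m^3/s
dP = 712.118 Pa = 712.118 / 133.322 mmHg = 5.341 mmHg


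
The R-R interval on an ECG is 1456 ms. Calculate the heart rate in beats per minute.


HR = 60 / RR_interval(s)
RR = 1456 ms = 1.456 s
HR = 60 / 1.456 = 41.21 bpm


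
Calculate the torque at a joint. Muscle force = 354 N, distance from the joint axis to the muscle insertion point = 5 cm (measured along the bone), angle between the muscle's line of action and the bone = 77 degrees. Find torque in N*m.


Torque = F * d * sin(theta)   (moment arm = d*sin(theta))
d = 5 cm = 0.05 m
Torque = 354 * 0.05 * sin(77)
Torque = 17.25 N*m


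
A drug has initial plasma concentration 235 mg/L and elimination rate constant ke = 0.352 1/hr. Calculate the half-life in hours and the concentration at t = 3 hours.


t_half = ln(2) / ke = 0.693147 / 0.352 = 1.969 hr
C(t) = C0 * exp(-ke*t) = 235 * exp(-0.352*3)
C(3) = 81.74 mg/L


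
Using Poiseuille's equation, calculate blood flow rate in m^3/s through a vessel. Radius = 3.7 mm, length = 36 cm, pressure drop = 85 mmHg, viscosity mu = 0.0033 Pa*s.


Q = pi*r^4*dP / (8*mu*L)
r = 0.0037 m, L = 0.36 m
dP = 85 mmHg = 11332.37 Pa
Q = 7.0205e-04 m^3/s


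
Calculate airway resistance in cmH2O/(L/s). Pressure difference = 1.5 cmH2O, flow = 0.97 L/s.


R = dP / flow
R = 1.5 / 0.97
R = 1.546 cmH2O/(L/s)


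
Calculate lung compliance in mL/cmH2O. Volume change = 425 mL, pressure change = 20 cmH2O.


C = dV / dP
C = 425 / 20
C = 21.25 mL/cmH2O


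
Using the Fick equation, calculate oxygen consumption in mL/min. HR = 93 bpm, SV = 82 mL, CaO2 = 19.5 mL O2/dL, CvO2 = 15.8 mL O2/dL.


CO = HR*SV = 93*82/1000 = 7.626 L/min
a-v O2 diff = 19.5 - 15.8 = 3.7 mL/dL
VO2 = CO * (CaO2-CvO2) * 10 dL/L
VO2 = 7.626 * 3.7 * 10
VO2 = 282.2 mL/min


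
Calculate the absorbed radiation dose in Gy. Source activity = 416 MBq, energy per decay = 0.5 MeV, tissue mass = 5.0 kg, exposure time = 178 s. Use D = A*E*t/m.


A = 416 MBq = 4.1600e+08 Bq
E = 0.5 MeV = 8.01e-14 J
D = A*E*t/m = 4.1600e+08*8.01e-14*178/5.0
D = 0.001186 Gy


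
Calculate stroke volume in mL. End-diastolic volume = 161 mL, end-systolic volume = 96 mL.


SV = EDV - ESV
SV = 161 - 96
SV = 65 mL


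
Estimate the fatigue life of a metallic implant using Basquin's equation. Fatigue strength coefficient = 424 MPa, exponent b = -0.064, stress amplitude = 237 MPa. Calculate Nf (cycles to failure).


sigma_a = sigma_f' * (2Nf)^b
2Nf = (sigma_a/sigma_f')^(1/b)
2Nf = (237/424)^(1/-0.064)
2Nf = 8854.1852
Nf = 4427


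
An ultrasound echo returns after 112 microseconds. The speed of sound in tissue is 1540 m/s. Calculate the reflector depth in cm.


depth = c * t / 2
t = 112 us = 1.1200e-04 s
depth = 1540 * 1.1200e-04 / 2
depth = 0.08624 m = 8.624 cm


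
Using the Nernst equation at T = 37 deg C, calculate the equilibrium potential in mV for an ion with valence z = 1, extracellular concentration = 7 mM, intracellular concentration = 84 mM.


E = (RT/(zF)) * ln(C_out/C_in)
T = 37 + 273.15 = 310.15 K
E = (8.314 * 310.15 / (1 * 96485)) * ln(7/84)
E = -66.41 mV


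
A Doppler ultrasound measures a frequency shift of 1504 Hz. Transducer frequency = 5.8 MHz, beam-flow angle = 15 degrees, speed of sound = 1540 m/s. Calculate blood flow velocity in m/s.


v = fd * c / (2 * f0 * cos(theta))
v = 1504 * 1540 / (2 * 5.8000e+06 * cos(15))
v = 0.2067 m/s


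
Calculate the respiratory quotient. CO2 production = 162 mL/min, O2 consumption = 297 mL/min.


RQ = VCO2 / VO2
RQ = 162 / 297
RQ = 0.5455


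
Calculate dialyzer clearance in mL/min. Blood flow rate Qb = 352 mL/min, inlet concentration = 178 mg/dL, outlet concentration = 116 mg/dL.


K = Qb * (Cb_in - Cb_out) / Cb_in
K = 352 * (178 - 116) / 178
K = 122.6 mL/min


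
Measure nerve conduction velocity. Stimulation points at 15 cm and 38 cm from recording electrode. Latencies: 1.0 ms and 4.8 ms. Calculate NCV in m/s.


Distance = (38 - 15) / 100 = 0.23 m
dt = (4.8 - 1.0) / 1000 = 0.0038 s
NCV = dist / dt = 60.53 m/s


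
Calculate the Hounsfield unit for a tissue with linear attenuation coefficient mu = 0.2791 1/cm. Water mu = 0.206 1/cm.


HU = ((mu_tissue - mu_water) / mu_water) * 1000
HU = ((0.2791 - 0.206) / 0.206) * 1000
HU = 354.9


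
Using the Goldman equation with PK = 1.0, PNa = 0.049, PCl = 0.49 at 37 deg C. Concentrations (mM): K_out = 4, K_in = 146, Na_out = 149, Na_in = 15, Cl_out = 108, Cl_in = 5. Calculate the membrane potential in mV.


Vm = (RT/F)*ln((PK*Ko + PNa*Nao + PCl*Cli)/(PK*Ki + PNa*Nai + PCl*Clo))
Numer = 13.751, Denom = 199.655
Vm = -71.5 mV


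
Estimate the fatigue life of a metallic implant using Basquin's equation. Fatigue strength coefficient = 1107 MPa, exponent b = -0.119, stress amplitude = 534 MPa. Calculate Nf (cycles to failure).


sigma_a = sigma_f' * (2Nf)^b
2Nf = (sigma_a/sigma_f')^(1/b)
2Nf = (534/1107)^(1/-0.119)
2Nf = 457.67552
Nf = 228.8


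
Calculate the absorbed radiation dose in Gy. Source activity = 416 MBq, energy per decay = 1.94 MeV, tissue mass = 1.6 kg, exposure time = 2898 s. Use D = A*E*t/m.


A = 416 MBq = 4.1600e+08 Bq
E = 1.94 MeV = 3.10788e-13 J
D = A*E*t/m = 4.1600e+08*3.10788e-13*2898/1.6
D = 0.2342 Gy


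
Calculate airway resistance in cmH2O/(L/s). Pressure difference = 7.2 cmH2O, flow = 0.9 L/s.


R = dP / flow
R = 7.2 / 0.9
R = 8 cmH2O/(L/s)


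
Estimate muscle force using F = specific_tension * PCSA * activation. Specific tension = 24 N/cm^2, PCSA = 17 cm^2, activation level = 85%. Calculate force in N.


F = sigma * PCSA * activation
F = 24 * 17 * 0.85
F = 346.8 N


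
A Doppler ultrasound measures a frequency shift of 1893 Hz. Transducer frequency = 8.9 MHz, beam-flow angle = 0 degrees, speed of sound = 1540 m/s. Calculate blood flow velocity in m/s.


v = fd * c / (2 * f0 * cos(theta))
v = 1893 * 1540 / (2 * 8.9000e+06 * cos(0))
v = 0.1638 m/s


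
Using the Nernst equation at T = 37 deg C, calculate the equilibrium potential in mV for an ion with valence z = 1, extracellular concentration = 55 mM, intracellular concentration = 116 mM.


E = (RT/(zF)) * ln(C_out/C_in)
T = 37 + 273.15 = 310.15 K
E = (8.314 * 310.15 / (1 * 96485)) * ln(55/116)
E = -19.94 mV


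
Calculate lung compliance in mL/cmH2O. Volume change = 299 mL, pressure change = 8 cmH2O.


C = dV / dP
C = 299 / 8
C = 37.38 mL/cmH2O


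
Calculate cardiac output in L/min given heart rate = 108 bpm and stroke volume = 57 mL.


CO = HR * SV
CO = 108 * 57 / 1000
CO = 6.156 L/min


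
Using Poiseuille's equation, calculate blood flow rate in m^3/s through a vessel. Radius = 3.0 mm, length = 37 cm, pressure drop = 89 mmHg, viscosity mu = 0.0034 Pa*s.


Q = pi*r^4*dP / (8*mu*L)
r = 0.003 m, L = 0.37 m
dP = 89 mmHg = 11865.658 Pa
Q = 3.0002e-04 m^3/s


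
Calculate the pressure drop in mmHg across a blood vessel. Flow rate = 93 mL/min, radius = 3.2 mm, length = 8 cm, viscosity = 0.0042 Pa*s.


dP = 8*mu*L*Q / (pi*r^4)
Q = 93 mL/min = 1.55e-06 m^3/s
dP = 12.6477 Pa = 12.6477 / 133.322 mmHg = 0.09487 mmHg


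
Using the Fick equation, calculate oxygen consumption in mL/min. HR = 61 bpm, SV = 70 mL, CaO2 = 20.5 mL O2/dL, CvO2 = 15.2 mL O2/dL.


CO = HR*SV = 61*70/1000 = 4.27 L/min
a-v O2 diff = 20.5 - 15.2 = 5.3 mL/dL
VO2 = CO * (CaO2-CvO2) * 10 dL/L
VO2 = 4.27 * 5.3 * 10
VO2 = 226.3 mL/min


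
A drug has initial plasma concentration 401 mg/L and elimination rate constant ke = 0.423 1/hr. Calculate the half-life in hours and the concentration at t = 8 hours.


t_half = ln(2) / ke = 0.693147 / 0.423 = 1.639 hr
C(t) = C0 * exp(-ke*t) = 401 * exp(-0.423*8)
C(8) = 13.6 mg/L


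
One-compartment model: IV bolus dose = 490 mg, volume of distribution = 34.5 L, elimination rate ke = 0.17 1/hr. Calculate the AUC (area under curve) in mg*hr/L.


C0 = Dose/Vd = 490/34.5 = 14.2029 mg/L
AUC = C0/ke = 14.2029/0.17
AUC = 83.55 mg*hr/L


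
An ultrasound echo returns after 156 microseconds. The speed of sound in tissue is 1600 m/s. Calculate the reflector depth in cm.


depth = c * t / 2
t = 156 us = 1.5600e-04 s
depth = 1600 * 1.5600e-04 / 2
depth = 0.1248 m = 12.48 cm


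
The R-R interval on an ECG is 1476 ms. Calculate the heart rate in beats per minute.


HR = 60 / RR_interval(s)
RR = 1476 ms = 1.476 s
HR = 60 / 1.476 = 40.65 bpm


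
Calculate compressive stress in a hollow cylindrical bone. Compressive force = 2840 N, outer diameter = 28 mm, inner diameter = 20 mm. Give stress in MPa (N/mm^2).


A = pi*(r_o^2 - r_i^2)
r_o = 14 mm, r_i = 10 mm
A = 301.593 mm^2
sigma = F/A = 2840 / 301.593
sigma = 9.417 MPa


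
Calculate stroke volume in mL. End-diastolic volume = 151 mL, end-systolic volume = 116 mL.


SV = EDV - ESV
SV = 151 - 116
SV = 35 mL


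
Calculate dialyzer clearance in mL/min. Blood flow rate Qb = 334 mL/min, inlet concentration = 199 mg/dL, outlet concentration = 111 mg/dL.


K = Qb * (Cb_in - Cb_out) / Cb_in
K = 334 * (199 - 111) / 199
K = 147.7 mL/min


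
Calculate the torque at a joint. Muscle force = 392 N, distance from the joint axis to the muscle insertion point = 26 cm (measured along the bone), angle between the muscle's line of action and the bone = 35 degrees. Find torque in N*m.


Torque = F * d * sin(theta)   (moment arm = d*sin(theta))
d = 26 cm = 0.26 m
Torque = 392 * 0.26 * sin(35)
Torque = 58.46 N*m


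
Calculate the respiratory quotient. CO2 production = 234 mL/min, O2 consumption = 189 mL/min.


RQ = VCO2 / VO2
RQ = 234 / 189
RQ = 1.238


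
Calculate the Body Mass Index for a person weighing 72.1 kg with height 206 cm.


BMI = weight / height^2
height = 206 cm = 2.06 m
BMI = 72.1 / 2.06^2
BMI = 16.99 kg/m^2


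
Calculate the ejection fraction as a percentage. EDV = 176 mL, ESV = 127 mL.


SV = EDV - ESV = 176 - 127 = 49 mL
EF = SV/EDV * 100 = 49/176 * 100
EF = 27.84%


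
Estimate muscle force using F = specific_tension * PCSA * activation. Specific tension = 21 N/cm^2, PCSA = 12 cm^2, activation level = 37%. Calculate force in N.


F = sigma * PCSA * activation
F = 21 * 12 * 0.37
F = 93.24 N


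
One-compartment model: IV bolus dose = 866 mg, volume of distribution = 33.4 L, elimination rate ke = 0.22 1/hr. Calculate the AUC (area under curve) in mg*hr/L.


C0 = Dose/Vd = 866/33.4 = 25.9281 mg/L
AUC = C0/ke = 25.9281/0.22
AUC = 117.9 mg*hr/L


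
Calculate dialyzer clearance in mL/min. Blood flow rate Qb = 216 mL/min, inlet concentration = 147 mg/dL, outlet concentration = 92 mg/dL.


K = Qb * (Cb_in - Cb_out) / Cb_in
K = 216 * (147 - 92) / 147
K = 80.82 mL/min


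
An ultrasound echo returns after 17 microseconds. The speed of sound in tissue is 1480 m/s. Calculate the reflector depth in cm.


depth = c * t / 2
t = 17 us = 1.7000e-05 s
depth = 1480 * 1.7000e-05 / 2
depth = 0.01258 m = 1.258 cm


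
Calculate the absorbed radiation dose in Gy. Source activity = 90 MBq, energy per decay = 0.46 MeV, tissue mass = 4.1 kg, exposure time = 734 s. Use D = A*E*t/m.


A = 90 MBq = 9.0000e+07 Bq
E = 0.46 MeV = 7.3692e-14 J
D = A*E*t/m = 9.0000e+07*7.3692e-14*734/4.1
D = 0.001187 Gy


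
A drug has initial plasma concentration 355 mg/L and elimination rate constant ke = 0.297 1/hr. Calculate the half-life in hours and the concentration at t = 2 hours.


t_half = ln(2) / ke = 0.693147 / 0.297 = 2.334 hr
C(t) = C0 * exp(-ke*t) = 355 * exp(-0.297*2)
C(2) = 196 mg/L


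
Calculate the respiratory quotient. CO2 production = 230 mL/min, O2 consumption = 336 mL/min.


RQ = VCO2 / VO2
RQ = 230 / 336
RQ = 0.6845


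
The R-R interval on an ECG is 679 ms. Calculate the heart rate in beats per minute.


HR = 60 / RR_interval(s)
RR = 679 ms = 0.679 s
HR = 60 / 0.679 = 88.37 bpm


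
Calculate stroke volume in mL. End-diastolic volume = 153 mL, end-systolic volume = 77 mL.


SV = EDV - ESV
SV = 153 - 77
SV = 76 mL


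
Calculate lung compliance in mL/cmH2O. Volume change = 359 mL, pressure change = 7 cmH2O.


C = dV / dP
C = 359 / 7
C = 51.29 mL/cmH2O


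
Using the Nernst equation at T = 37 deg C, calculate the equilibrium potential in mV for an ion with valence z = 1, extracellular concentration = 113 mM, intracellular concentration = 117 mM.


E = (RT/(zF)) * ln(C_out/C_in)
T = 37 + 273.15 = 310.15 K
E = (8.314 * 310.15 / (1 * 96485)) * ln(113/117)
E = -0.9297 mV


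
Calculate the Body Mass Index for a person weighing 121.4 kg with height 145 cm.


BMI = weight / height^2
height = 145 cm = 1.45 m
BMI = 121.4 / 1.45^2
BMI = 57.74 kg/m^2


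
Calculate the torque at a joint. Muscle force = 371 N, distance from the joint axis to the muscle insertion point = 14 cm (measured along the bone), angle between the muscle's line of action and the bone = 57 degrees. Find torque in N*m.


Torque = F * d * sin(theta)   (moment arm = d*sin(theta))
d = 14 cm = 0.14 m
Torque = 371 * 0.14 * sin(57)
Torque = 43.56 N*m


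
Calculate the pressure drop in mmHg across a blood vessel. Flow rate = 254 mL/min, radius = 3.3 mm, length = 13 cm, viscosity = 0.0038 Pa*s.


dP = 8*mu*L*Q / (pi*r^4)
Q = 254 mL/min = 4.23333e-06 m^3/s
dP = 44.9049 Pa = 44.9049 / 133.322 mmHg = 0.3368 mmHg


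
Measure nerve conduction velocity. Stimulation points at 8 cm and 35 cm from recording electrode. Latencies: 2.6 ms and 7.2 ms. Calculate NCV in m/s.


Distance = (35 - 8) / 100 = 0.27 m
dt = (7.2 - 2.6) / 1000 = 0.0046 s
NCV = dist / dt = 58.7 m/s


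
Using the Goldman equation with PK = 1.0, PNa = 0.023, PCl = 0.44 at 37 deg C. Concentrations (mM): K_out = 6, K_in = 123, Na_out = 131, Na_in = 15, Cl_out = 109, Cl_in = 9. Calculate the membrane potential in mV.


Vm = (RT/F)*ln((PK*Ko + PNa*Nao + PCl*Cli)/(PK*Ki + PNa*Nai + PCl*Clo))
Numer = 12.973, Denom = 171.305
Vm = -68.97 mV


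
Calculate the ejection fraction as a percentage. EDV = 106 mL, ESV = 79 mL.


SV = EDV - ESV = 106 - 79 = 27 mL
EF = SV/EDV * 100 = 27/106 * 100
EF = 25.47%


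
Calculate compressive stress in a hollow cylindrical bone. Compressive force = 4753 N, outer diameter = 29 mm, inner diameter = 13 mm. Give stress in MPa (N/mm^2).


A = pi*(r_o^2 - r_i^2)
r_o = 14.5 mm, r_i = 6.5 mm
A = 527.788 mm^2
sigma = F/A = 4753 / 527.788
sigma = 9.006 MPa


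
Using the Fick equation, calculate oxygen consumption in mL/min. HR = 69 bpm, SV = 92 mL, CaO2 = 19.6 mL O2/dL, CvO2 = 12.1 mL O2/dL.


CO = HR*SV = 69*92/1000 = 6.348 L/min
a-v O2 diff = 19.6 - 12.1 = 7.5 mL/dL
VO2 = CO * (CaO2-CvO2) * 10 dL/L
VO2 = 6.348 * 7.5 * 10
VO2 = 476.1 mL/min


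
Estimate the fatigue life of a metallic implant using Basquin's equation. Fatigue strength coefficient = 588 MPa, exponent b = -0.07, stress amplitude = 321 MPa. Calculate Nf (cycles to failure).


sigma_a = sigma_f' * (2Nf)^b
2Nf = (sigma_a/sigma_f')^(1/b)
2Nf = (321/588)^(1/-0.07)
2Nf = 5692.7024
Nf = 2846


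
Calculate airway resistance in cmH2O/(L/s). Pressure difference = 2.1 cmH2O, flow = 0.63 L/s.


R = dP / flow
R = 2.1 / 0.63
R = 3.333 cmH2O/(L/s)


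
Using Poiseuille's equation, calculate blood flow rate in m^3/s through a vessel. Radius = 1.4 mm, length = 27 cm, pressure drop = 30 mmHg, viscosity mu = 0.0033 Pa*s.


Q = pi*r^4*dP / (8*mu*L)
r = 0.0014 m, L = 0.27 m
dP = 30 mmHg = 3999.66 Pa
Q = 6.7720e-06 m^3/s


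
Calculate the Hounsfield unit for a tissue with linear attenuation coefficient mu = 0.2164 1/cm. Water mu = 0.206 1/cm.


HU = ((mu_tissue - mu_water) / mu_water) * 1000
HU = ((0.2164 - 0.206) / 0.206) * 1000
HU = 50.49


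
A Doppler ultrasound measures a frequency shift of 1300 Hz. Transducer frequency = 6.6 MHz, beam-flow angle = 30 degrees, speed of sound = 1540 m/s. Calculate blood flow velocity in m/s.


v = fd * c / (2 * f0 * cos(theta))
v = 1300 * 1540 / (2 * 6.6000e+06 * cos(30))
v = 0.1751 m/s


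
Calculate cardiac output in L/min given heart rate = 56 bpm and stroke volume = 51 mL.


CO = HR * SV
CO = 56 * 51 / 1000
CO = 2.856 L/min


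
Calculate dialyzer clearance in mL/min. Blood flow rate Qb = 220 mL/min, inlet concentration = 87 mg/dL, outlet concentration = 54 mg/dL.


K = Qb * (Cb_in - Cb_out) / Cb_in
K = 220 * (87 - 54) / 87
K = 83.45 mL/min


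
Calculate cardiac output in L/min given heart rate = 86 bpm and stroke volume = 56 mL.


CO = HR * SV
CO = 86 * 56 / 1000
CO = 4.816 L/min


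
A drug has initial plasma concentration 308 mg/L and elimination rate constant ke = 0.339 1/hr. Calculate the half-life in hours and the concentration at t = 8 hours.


t_half = ln(2) / ke = 0.693147 / 0.339 = 2.045 hr
C(t) = C0 * exp(-ke*t) = 308 * exp(-0.339*8)
C(8) = 20.45 mg/L


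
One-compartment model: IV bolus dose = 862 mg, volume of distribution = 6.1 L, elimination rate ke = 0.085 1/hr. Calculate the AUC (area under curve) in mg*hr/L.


C0 = Dose/Vd = 862/6.1 = 141.311 mg/L
AUC = C0/ke = 141.311/0.085
AUC = 1662 mg*hr/L


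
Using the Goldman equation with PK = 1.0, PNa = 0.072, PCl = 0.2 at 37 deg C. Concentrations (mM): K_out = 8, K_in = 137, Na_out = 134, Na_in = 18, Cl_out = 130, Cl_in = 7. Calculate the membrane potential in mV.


Vm = (RT/F)*ln((PK*Ko + PNa*Nao + PCl*Cli)/(PK*Ki + PNa*Nai + PCl*Clo))
Numer = 19.048, Denom = 164.296
Vm = -57.59 mV


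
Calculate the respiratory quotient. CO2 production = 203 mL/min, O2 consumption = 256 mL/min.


RQ = VCO2 / VO2
RQ = 203 / 256
RQ = 0.793


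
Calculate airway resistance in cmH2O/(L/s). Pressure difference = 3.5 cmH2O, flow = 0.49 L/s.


R = dP / flow
R = 3.5 / 0.49
R = 7.143 cmH2O/(L/s)


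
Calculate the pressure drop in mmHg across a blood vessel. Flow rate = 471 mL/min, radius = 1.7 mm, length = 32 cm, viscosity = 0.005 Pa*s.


dP = 8*mu*L*Q / (pi*r^4)
Q = 471 mL/min = 7.85e-06 m^3/s
dP = 3829.43 Pa = 3829.43 / 133.322 mmHg = 28.72 mmHg


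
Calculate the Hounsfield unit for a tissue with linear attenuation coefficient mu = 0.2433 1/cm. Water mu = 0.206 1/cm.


HU = ((mu_tissue - mu_water) / mu_water) * 1000
HU = ((0.2433 - 0.206) / 0.206) * 1000
HU = 181.1


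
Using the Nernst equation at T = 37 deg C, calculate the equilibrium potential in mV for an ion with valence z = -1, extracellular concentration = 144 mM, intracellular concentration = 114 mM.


E = (RT/(zF)) * ln(C_out/C_in)
T = 37 + 273.15 = 310.15 K
E = (8.314 * 310.15 / (-1 * 96485)) * ln(144/114)
E = -6.243 mV


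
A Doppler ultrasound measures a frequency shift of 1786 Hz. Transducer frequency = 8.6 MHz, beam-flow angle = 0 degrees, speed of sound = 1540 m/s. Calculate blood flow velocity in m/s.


v = fd * c / (2 * f0 * cos(theta))
v = 1786 * 1540 / (2 * 8.6000e+06 * cos(0))
v = 0.1599 m/s


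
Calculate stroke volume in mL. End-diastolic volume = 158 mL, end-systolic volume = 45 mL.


SV = EDV - ESV
SV = 158 - 45
SV = 113 mL


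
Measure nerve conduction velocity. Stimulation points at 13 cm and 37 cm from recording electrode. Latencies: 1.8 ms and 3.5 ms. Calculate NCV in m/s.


Distance = (37 - 13) / 100 = 0.24 m
dt = (3.5 - 1.8) / 1000 = 0.0017 s
NCV = dist / dt = 141.2 m/s


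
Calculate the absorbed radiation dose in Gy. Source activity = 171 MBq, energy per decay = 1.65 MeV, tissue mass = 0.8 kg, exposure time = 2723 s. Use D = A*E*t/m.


A = 171 MBq = 1.7100e+08 Bq
E = 1.65 MeV = 2.6433e-13 J
D = A*E*t/m = 1.7100e+08*2.6433e-13*2723/0.8
D = 0.1539 Gy


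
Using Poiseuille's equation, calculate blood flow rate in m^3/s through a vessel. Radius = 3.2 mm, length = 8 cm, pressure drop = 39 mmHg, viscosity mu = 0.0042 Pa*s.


Q = pi*r^4*dP / (8*mu*L)
r = 0.0032 m, L = 0.08 m
dP = 39 mmHg = 5199.558 Pa
Q = 6.3722e-04 m^3/s


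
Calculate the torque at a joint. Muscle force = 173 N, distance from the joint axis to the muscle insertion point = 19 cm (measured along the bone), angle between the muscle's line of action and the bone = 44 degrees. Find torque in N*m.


Torque = F * d * sin(theta)   (moment arm = d*sin(theta))
d = 19 cm = 0.19 m
Torque = 173 * 0.19 * sin(44)
Torque = 22.83 N*m


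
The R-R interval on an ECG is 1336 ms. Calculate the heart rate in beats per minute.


HR = 60 / RR_interval(s)
RR = 1336 ms = 1.336 s
HR = 60 / 1.336 = 44.91 bpm
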